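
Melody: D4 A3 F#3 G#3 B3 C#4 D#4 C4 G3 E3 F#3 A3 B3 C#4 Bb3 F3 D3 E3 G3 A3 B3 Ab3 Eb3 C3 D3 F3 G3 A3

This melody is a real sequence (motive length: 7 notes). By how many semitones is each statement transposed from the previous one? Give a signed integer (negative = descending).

-2

Unit = 7 notes; the statements start on D4, C4, Bb3, Ab3, moving down a 2nd each time.
D4→C4 is 60 − 62 = -2 semitones.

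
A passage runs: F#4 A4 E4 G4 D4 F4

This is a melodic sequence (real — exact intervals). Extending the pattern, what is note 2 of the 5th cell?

Db4

Grouping in 2s, the 2nd note of each cell is A4, G4, F4.
Carrying that down a 2nd forward: Eb4 → Db4.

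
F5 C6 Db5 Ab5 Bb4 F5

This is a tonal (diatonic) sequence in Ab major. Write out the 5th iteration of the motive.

Taking 2-note groups, the heads are F5, Db5, Bb4: the pattern moves down a 3rd.
Continuing the starts: G4 → Eb4.
So cell 5 is Eb4 Bb4.

Eb4 Bb4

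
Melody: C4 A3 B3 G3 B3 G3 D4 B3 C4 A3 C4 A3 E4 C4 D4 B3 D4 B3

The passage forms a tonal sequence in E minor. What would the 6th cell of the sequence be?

A4 F#4 G4 E4 G4 E4

Taking 6-note groups, the heads are C4, D4, E4: the pattern moves up a 2nd.
Carrying on: F#4 → G4 → A4.
From A4 the diatonic shape gives A4 F#4 G4 E4 G4 E4.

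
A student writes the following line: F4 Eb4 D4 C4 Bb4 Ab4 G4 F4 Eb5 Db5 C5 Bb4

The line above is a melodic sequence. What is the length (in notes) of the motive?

4

Try groups of 4 (3 cells in 12 notes):
F4 Eb4 D4 C4 | Bb4 Ab4 G4 F4 | Eb5 Db5 C5 Bb4
That's a consistent up a 4th shift per cell, and no other grouping gives one.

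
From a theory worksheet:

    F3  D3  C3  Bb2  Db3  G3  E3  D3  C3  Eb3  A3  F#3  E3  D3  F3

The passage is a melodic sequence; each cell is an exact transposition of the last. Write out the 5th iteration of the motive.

C#4 A#3 G#3 F#3 A3

With a 5-note motive the entries are F3, G3, A3, each up a 2nd from the previous.
Carrying on: B3 → C#4.
So cell 5 is C#4 A#3 G#3 F#3 A3.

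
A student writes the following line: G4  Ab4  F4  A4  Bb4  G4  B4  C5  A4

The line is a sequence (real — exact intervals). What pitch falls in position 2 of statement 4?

The unit is 3 notes. Position-2 pitches of the 3 shown cells: Ab4, Bb4, C5.
One more up a 2nd gives D5.

D5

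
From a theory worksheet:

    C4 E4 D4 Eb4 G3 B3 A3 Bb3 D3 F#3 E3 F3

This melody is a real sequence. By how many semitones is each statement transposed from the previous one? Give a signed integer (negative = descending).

The 4-note cells begin on C4, G3, D3 — each down a 4th from the last.
Counting half-steps from C4 to G3: -5.

-5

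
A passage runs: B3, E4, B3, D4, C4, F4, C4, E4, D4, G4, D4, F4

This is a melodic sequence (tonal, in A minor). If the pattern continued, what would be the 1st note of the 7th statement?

A4

Grouping in 4s, the 1st note of each cell is B3, C4, D4.
Carrying that up a 2nd forward: E4 → F4 → G4 → A4.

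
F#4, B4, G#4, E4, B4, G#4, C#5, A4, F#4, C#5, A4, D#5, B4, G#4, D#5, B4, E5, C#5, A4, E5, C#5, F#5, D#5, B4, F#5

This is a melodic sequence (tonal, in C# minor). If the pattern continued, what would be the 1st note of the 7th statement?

E5

Grouping in 5s, the 1st note of each cell is F#4, G#4, A4, B4, C#5.
Extending up a 2nd: D#5 → E5.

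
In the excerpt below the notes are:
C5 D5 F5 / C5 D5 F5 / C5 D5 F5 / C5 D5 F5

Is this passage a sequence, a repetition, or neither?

repetition

Each 3-note cell is identical (C5 D5 F5), restated at the same pitch.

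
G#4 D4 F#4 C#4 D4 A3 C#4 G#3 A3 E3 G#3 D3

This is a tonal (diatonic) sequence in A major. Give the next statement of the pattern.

With a 4-note motive the entries are G#4, D4, A3, each down a 4th from the previous.
So cell 4 is E3 B2 D3 A2.

E3 B2 D3 A2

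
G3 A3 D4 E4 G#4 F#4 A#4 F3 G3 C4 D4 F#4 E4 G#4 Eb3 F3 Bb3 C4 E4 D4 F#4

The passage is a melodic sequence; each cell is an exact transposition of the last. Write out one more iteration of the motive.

Db3 Eb3 Ab3 Bb3 D4 C4 E4

Taking 7-note groups, the heads are G3, F3, Eb3: the pattern moves down a 2nd.
Statement 4 starts on Db3 and keeps the same exact contour: Db3 Eb3 Ab3 Bb3 D4 C4 E4.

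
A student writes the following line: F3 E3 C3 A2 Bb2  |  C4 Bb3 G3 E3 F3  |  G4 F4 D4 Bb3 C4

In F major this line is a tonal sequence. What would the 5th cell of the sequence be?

A5 G5 E5 C5 D5

The 5-note cells begin on F3, C4, G4 — each up a 5th from the last.
Continuing the starts: D5 → A5.
So cell 5 is A5 G5 E5 C5 D5.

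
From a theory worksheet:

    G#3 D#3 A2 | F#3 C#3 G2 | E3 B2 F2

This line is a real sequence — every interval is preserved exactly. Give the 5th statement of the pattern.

C3 G2 Db2

Taking 3-note groups, the heads are G#3, F#3, E3: the pattern moves down a 2nd.
Carrying on: D3 → C3.
So cell 5 is C3 G2 Db2.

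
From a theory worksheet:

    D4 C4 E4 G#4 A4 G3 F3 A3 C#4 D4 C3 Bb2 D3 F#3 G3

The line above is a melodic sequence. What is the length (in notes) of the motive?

There are 15 notes; a 5-note unit gives 3 cells:
D4 C4 E4 G#4 A4 | G3 F3 A3 C#4 D4 | C3 Bb2 D3 F#3 G3
Each cell is the previous one down a 5th — so the unit is 5 notes.

5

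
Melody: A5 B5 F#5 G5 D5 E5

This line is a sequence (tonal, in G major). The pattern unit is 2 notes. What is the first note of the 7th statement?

C4

The 2-note cells begin on A5, F#5, D5 — each down a 3rd from the last.
Continuing: B4 → G4 → E4 → C4. Statement 7 starts on C4.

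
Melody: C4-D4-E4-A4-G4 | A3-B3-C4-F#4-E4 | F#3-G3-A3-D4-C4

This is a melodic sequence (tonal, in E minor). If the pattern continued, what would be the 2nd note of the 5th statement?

The unit is 5 notes. Position-2 pitches of the 3 shown cells: D4, B3, G3.
Carrying that down a 3rd forward: E3 → C3.

C3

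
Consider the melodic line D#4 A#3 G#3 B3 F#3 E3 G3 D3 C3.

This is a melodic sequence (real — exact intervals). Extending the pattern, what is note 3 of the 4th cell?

The unit is 3 notes. Position-3 pitches of the 3 shown cells: G#3, E3, C3.
From C3, down a 3rd gives Ab2.

Ab2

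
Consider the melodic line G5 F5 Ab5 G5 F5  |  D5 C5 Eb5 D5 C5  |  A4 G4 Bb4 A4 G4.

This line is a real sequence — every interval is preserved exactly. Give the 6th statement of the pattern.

With a 5-note motive the entries are G5, D5, A4, each down a 4th from the previous.
Extending down a 4th: E4 → B3 → F#3.
Statement 6 starts on F#3 and keeps the same exact contour: F#3 E3 G3 F#3 E3.

F#3 E3 G3 F#3 E3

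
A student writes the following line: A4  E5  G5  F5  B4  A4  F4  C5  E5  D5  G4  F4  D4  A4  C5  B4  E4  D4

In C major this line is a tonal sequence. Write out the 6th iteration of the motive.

E3 B3 D4 C4 F3 E3

Unit = 6 notes; the statements start on A4, F4, D4, moving down a 3rd each time.
Continuing the starts: B3 → G3 → E3.
From E3 the diatonic shape gives E3 B3 D4 C4 F3 E3.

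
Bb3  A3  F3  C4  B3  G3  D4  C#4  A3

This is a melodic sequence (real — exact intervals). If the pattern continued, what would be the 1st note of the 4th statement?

With 3-note cells, note 1 of each statement runs Bb3, C4, D4.
Each moves up a 2nd; the next is E4.

E4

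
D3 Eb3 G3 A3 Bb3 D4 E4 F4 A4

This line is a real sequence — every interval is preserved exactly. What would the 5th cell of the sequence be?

F#5 G5 B5

Taking 3-note groups, the heads are D3, A3, E4: the pattern moves up a 5th.
Carrying on: B4 → F#5.
From F#5 the exact shape gives F#5 G5 B5.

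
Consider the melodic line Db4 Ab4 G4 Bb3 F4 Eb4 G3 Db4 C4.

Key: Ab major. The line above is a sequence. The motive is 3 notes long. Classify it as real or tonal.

tonal

Every note is diatonic to Ab major.
Cell 1 has -1 semitones from note 2 to 3, but cell 2 has -2 — the interval quality changes while the contour stays the same, which is the hallmark of a tonal sequence.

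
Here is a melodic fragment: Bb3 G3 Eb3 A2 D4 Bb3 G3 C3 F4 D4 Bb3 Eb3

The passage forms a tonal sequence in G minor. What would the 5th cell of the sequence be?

C5 A4 F4 Bb3

Unit = 4 notes; the statements start on Bb3, D4, F4, moving up a 3rd each time.
Extending up a 3rd: A4 → C5.
From C5 the diatonic shape gives C5 A4 F4 Bb3.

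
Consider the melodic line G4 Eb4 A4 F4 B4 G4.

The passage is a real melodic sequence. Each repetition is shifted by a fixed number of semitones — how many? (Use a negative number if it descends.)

2

Taking 2-note groups, the heads are G4, A4, B4: the pattern moves up a 2nd.
G4→A4 is 69 − 67 = 2 semitones.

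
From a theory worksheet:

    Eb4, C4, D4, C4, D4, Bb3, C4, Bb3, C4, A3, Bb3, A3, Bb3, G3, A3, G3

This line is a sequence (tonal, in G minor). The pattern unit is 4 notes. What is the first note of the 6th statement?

G3

Unit = 4 notes; the statements start on Eb4, D4, C4, Bb3, moving down a 2nd each time.
Extending the heads down a 2nd: A3 → G3.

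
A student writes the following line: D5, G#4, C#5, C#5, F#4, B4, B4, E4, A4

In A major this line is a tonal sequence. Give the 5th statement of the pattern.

G#4 C#4 F#4

Taking 3-note groups, the heads are D5, C#5, B4: the pattern moves down a 2nd.
Extending down a 2nd: A4 → G#4.
Statement 5 starts on G#4 and keeps the same diatonic contour: G#4 C#4 F#4.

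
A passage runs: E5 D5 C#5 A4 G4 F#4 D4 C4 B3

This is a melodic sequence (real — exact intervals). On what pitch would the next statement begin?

G3

Taking 3-note groups, the heads are E5, A4, D4: the pattern moves down a 5th.
One more step down a 5th gives G3.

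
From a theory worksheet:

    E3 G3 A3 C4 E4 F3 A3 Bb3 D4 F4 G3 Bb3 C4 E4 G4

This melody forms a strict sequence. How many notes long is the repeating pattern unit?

15 notes total. Splitting into 3 groups of 5:
E3 G3 A3 C4 E4 | F3 A3 Bb3 D4 F4 | G3 Bb3 C4 E4 G4
That's a consistent up a 2nd shift per cell, and no other grouping gives one.

5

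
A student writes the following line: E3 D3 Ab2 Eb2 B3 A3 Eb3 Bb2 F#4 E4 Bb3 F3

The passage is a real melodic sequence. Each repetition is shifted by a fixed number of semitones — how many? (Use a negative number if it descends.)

7

With a 4-note motive the entries are E3, B3, F#4, each up a 5th from the previous.
Counting half-steps from E3 to B3: 7.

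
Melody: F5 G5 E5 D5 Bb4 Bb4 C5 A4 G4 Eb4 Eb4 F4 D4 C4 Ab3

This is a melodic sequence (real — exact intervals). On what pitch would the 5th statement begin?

The 5-note cells begin on F5, Bb4, Eb4 — each down a 5th from the last.
Continuing: Ab3 → Db3. Statement 5 starts on Db3.

Db3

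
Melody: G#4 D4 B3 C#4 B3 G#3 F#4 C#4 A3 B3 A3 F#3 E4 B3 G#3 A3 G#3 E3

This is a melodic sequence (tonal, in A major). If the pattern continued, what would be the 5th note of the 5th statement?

The unit is 6 notes. Position-5 pitches of the 3 shown cells: B3, A3, G#3.
Carrying that down a 2nd forward: F#3 → E3.

E3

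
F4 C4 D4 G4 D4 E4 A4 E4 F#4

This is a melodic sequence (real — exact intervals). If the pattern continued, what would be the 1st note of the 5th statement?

C#5

Grouping in 3s, the 1st note of each cell is F4, G4, A4.
Carrying that up a 2nd forward: B4 → C#5.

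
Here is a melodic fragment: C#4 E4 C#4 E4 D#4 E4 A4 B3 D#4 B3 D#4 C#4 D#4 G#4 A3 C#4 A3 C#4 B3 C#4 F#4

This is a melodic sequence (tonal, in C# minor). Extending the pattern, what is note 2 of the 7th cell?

The unit is 7 notes. Position-2 pitches of the 3 shown cells: E4, D#4, C#4.
Extending down a 2nd: B3 → A3 → G#3 → F#3.

F#3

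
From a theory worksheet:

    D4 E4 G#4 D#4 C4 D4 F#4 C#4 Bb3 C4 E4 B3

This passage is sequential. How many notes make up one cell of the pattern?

Try groups of 4 (3 cells in 12 notes):
D4 E4 G#4 D#4 | C4 D4 F#4 C#4 | Bb3 C4 E4 B3
That's a consistent down a 2nd shift per cell, and no other grouping gives one.

4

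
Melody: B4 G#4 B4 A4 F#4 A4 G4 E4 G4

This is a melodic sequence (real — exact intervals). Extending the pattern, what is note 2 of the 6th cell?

Bb3

Grouping in 3s, the 2nd note of each cell is G#4, F#4, E4.
Each moves down a 2nd. Continuing: D4 → C4 → Bb3.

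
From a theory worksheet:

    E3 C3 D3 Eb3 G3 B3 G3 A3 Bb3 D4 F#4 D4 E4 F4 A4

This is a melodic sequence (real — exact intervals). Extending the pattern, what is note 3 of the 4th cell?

With 5-note cells, note 3 of each statement runs D3, A3, E4.
Each moves up a 5th; the next is B4.

B4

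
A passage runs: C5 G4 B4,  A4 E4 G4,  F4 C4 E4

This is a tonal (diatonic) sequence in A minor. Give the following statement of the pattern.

D4 A3 C4

Taking 3-note groups, the heads are C5, A4, F4: the pattern moves down a 3rd.
So cell 4 is D4 A3 C4.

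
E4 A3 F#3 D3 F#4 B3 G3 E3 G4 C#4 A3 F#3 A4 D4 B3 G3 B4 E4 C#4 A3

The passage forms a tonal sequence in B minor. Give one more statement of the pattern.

The 4-note cells begin on E4, F#4, G4, A4, B4 — each up a 2nd from the last.
From C#5 the diatonic shape gives C#5 F#4 D4 B3.

C#5 F#4 D4 B3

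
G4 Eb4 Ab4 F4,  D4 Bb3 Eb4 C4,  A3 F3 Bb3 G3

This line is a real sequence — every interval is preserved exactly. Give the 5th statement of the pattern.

The 4-note cells begin on G4, D4, A3 — each down a 4th from the last.
Continuing the starts: E3 → B2.
So cell 5 is B2 G2 C3 A2.

B2 G2 C3 A2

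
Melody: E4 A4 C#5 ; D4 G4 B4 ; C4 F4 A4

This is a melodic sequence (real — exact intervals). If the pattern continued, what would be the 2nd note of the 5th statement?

Db4

With 3-note cells, note 2 of each statement runs A4, G4, F4.
Carrying that down a 2nd forward: Eb4 → Db4.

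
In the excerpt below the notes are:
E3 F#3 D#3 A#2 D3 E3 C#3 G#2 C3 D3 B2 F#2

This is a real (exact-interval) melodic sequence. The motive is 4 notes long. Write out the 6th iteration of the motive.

With a 4-note motive the entries are E3, D3, C3, each down a 2nd from the previous.
Carrying on: Bb2 → Ab2 → Gb2.
So cell 6 is Gb2 Ab2 F2 C2.

Gb2 Ab2 F2 C2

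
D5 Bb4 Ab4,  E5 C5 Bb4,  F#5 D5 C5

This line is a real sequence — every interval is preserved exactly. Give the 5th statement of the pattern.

A#5 F#5 E5

Taking 3-note groups, the heads are D5, E5, F#5: the pattern moves up a 2nd.
Carrying on: G#5 → A#5.
Statement 5 starts on A#5 and keeps the same exact contour: A#5 F#5 E5.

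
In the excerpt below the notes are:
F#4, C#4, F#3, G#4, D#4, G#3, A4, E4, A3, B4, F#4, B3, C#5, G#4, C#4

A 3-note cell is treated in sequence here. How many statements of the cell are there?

5

15 notes in groups of 3 gives 15/3 = 5 statements.
Starts: F#4, G#4, A4, B4, C#5 — each up a 2nd.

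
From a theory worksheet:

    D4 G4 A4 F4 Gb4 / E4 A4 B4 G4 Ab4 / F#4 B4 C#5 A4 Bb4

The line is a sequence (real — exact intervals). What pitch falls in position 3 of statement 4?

The unit is 5 notes. Position-3 pitches of the 3 shown cells: A4, B4, C#5.
One more up a 2nd gives D#5.

D#5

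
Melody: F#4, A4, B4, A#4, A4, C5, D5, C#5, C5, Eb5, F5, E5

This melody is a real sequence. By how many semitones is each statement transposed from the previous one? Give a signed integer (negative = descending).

3

Taking 4-note groups, the heads are F#4, A4, C5: the pattern moves up a 3rd.
F#4→A4 is 69 − 66 = 3 semitones.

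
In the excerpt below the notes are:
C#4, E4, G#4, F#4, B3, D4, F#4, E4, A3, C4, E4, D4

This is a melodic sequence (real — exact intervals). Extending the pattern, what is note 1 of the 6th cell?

Eb3

With 4-note cells, note 1 of each statement runs C#4, B3, A3.
Carrying that down a 2nd forward: G3 → F3 → Eb3.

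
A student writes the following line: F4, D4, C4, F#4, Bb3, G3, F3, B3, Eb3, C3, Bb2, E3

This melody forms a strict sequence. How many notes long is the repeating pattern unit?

12 notes total. Splitting into 3 groups of 4:
F4 D4 C4 F#4 | Bb3 G3 F3 B3 | Eb3 C3 Bb2 E3
That's a consistent down a 5th shift per cell, and no other grouping gives one.

4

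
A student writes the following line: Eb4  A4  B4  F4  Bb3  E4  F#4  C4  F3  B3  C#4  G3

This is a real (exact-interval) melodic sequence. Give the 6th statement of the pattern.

D2 G#2 A#2 E2

The 4-note cells begin on Eb4, Bb3, F3 — each down a 4th from the last.
Carrying on: C3 → G2 → D2.
Statement 6 starts on D2 and keeps the same exact contour: D2 G#2 A#2 E2.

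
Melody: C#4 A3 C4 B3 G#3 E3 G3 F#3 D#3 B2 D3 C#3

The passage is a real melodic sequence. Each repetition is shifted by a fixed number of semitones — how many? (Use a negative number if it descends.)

Unit = 4 notes; the statements start on C#4, G#3, D#3, moving down a 4th each time.
C#4→G#3 is 56 − 61 = -5 semitones.

-5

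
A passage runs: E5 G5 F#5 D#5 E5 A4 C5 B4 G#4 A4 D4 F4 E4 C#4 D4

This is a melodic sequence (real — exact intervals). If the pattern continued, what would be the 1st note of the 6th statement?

F2

Grouping in 5s, the 1st note of each cell is E5, A4, D4.
Carrying that down a 5th forward: G3 → C3 → F2.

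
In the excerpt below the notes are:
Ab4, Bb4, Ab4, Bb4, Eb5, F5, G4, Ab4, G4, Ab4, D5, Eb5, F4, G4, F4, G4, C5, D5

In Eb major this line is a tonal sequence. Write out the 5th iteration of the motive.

D4 Eb4 D4 Eb4 Ab4 Bb4

Unit = 6 notes; the statements start on Ab4, G4, F4, moving down a 2nd each time.
Continuing the starts: Eb4 → D4.
So cell 5 is D4 Eb4 D4 Eb4 Ab4 Bb4.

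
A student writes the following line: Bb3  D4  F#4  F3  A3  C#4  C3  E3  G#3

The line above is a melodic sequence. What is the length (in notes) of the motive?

3

There are 9 notes; a 3-note unit gives 3 cells:
Bb3 D4 F#4 | F3 A3 C#4 | C3 E3 G#3
That's a consistent down a 4th shift per cell, and no other grouping gives one.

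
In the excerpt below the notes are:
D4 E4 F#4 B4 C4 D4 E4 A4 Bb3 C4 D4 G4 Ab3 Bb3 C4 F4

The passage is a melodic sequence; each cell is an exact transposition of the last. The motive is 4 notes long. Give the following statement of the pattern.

Gb3 Ab3 Bb3 Eb4

Unit = 4 notes; the statements start on D4, C4, Bb3, Ab3, moving down a 2nd each time.
From Gb3 the exact shape gives Gb3 Ab3 Bb3 Eb4.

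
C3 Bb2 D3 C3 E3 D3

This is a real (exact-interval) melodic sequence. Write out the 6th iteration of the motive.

A#3 G#3

Taking 2-note groups, the heads are C3, D3, E3: the pattern moves up a 2nd.
Extending up a 2nd: F#3 → G#3 → A#3.
So cell 6 is A#3 G#3.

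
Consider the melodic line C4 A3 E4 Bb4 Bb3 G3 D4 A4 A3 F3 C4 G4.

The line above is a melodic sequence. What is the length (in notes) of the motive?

12 notes total. Splitting into 3 groups of 4:
C4 A3 E4 Bb4 | Bb3 G3 D4 A4 | A3 F3 C4 G4
That's a consistent down a 2nd shift per cell, and no other grouping gives one.

4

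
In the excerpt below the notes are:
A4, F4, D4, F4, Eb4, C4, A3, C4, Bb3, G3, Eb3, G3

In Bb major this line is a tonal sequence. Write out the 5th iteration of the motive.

C3 A2 F2 A2

With a 4-note motive the entries are A4, Eb4, Bb3, each down a 4th from the previous.
Extending down a 4th: F3 → C3.
So cell 5 is C3 A2 F2 A2.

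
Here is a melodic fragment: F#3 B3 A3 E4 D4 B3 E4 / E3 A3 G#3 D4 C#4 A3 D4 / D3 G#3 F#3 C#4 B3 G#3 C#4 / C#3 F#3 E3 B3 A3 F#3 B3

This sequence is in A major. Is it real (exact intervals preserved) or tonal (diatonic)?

Every note is diatonic to A major.
Cell 1 has -2 semitones from note 2 to 3, but cell 2 has -1 — the interval quality changes while the contour stays the same, which is the hallmark of a tonal sequence.

tonal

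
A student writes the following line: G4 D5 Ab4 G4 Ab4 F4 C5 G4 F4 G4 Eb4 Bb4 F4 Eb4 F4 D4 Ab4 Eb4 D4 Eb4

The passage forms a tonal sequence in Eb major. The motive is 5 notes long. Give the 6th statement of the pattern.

The 5-note cells begin on G4, F4, Eb4, D4 — each down a 2nd from the last.
Extending down a 2nd: C4 → Bb3.
So cell 6 is Bb3 F4 C4 Bb3 C4.

Bb3 F4 C4 Bb3 C4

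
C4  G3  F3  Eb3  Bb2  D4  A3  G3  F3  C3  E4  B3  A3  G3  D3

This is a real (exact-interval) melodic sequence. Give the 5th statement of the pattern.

G#4 D#4 C#4 B3 F#3

Unit = 5 notes; the statements start on C4, D4, E4, moving up a 2nd each time.
Carrying on: F#4 → G#4.
Statement 5 starts on G#4 and keeps the same exact contour: G#4 D#4 C#4 B3 F#3.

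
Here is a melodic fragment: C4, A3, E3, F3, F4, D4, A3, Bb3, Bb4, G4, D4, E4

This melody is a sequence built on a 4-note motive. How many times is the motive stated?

12 notes in groups of 4 gives 12/4 = 3 statements.
Starts: C4, F4, Bb4 — each up a 4th.

3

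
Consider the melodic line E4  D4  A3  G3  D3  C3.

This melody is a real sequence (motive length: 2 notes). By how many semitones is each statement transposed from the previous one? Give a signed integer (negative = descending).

-7

With a 2-note motive the entries are E4, A3, D3, each down a 5th from the previous.
E4 to A3 spans -7 semitones.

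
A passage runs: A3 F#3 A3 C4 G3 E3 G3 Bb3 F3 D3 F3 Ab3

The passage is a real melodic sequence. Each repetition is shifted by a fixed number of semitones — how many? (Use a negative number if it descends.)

-2

With a 4-note motive the entries are A3, G3, F3, each down a 2nd from the previous.
Counting half-steps from A3 to G3: -2.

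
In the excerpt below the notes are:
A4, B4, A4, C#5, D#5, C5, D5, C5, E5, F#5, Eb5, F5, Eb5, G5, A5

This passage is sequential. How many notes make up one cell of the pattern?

5

There are 15 notes; a 5-note unit gives 3 cells:
A4 B4 A4 C#5 D#5 | C5 D5 C5 E5 F#5 | Eb5 F5 Eb5 G5 A5
Each cell is the previous one up a 3rd — so the unit is 5 notes.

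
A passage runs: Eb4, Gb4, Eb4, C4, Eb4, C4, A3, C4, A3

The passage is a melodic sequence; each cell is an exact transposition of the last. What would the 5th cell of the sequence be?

D#3 F#3 D#3

Taking 3-note groups, the heads are Eb4, C4, A3: the pattern moves down a 3rd.
Continuing the starts: F#3 → D#3.
From D#3 the exact shape gives D#3 F#3 D#3.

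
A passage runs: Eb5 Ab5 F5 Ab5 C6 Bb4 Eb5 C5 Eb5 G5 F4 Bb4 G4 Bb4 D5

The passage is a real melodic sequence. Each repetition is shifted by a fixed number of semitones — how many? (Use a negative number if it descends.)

With a 5-note motive the entries are Eb5, Bb4, F4, each down a 4th from the previous.
Eb5 to Bb4 spans -5 semitones.

-5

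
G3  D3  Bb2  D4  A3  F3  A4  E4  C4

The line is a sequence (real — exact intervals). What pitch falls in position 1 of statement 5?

With 3-note cells, note 1 of each statement runs G3, D4, A4.
Carrying that up a 5th forward: E5 → B5.

B5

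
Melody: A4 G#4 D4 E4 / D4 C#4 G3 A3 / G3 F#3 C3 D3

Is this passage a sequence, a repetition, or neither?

sequence

Each 4-note cell is the previous one transposed down a 5th.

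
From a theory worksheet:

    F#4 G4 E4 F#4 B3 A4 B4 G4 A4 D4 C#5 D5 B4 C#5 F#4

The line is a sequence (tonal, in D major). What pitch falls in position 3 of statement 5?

Grouping in 5s, the 3rd note of each cell is E4, G4, B4.
Each moves up a 3rd. Continuing: D5 → F#5.

F#5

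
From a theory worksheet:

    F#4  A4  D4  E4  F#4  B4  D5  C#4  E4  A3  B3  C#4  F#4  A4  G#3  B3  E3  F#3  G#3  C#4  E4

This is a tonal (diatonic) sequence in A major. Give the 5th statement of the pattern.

A2 C#3 F#2 G#2 A2 D3 F#3

Taking 7-note groups, the heads are F#4, C#4, G#3: the pattern moves down a 4th.
Continuing the starts: D3 → A2.
So cell 5 is A2 C#3 F#2 G#2 A2 D3 F#3.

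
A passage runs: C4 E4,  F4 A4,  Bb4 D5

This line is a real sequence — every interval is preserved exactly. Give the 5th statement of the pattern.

Ab5 C6

The 2-note cells begin on C4, F4, Bb4 — each up a 4th from the last.
Continuing the starts: Eb5 → Ab5.
So cell 5 is Ab5 C6.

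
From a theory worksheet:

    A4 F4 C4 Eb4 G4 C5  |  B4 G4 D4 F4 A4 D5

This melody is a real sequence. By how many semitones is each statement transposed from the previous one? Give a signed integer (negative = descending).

The 6-note cells begin on A4, B4 — each up a 2nd from the last.
Counting half-steps from A4 to B4: 2.

2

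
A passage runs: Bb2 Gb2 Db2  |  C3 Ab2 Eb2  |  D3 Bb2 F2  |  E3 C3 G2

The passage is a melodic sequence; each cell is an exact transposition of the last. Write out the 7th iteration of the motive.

A#3 F#3 C#3

With a 3-note motive the entries are Bb2, C3, D3, E3, each up a 2nd from the previous.
Extending up a 2nd: F#3 → G#3 → A#3.
So cell 7 is A#3 F#3 C#3.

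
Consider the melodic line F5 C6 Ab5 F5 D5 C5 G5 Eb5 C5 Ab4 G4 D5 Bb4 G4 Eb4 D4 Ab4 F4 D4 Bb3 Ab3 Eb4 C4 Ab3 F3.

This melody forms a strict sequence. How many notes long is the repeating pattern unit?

25 notes total. Splitting into 5 groups of 5:
F5 C6 Ab5 F5 D5 | C5 G5 Eb5 C5 Ab4 | G4 D5 Bb4 G4 Eb4 | D4 Ab4 F4 D4 Bb3 | Ab3 Eb4 C4 Ab3 F3
Every group is a transposition down a 4th of the one before; no shorter unit works.

5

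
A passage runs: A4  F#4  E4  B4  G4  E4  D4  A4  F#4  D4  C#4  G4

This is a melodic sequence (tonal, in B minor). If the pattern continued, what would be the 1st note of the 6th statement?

Grouping in 4s, the 1st note of each cell is A4, G4, F#4.
Each moves down a 2nd. Continuing: E4 → D4 → C#4.

C#4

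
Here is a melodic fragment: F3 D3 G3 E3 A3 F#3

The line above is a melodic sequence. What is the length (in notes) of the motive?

2

6 notes total. Splitting into 3 groups of 2:
F3 D3 | G3 E3 | A3 F#3
Each cell is the previous one up a 2nd — so the unit is 2 notes.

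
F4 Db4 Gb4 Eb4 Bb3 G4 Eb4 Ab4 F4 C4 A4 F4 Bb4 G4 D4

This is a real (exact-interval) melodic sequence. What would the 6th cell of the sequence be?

D#5 B4 E5 C#5 G#4

Taking 5-note groups, the heads are F4, G4, A4: the pattern moves up a 2nd.
Carrying on: B4 → C#5 → D#5.
Statement 6 starts on D#5 and keeps the same exact contour: D#5 B4 E5 C#5 G#4.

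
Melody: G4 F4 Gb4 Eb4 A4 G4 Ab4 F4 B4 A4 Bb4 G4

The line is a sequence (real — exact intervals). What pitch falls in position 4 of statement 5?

The unit is 4 notes. Position-4 pitches of the 3 shown cells: Eb4, F4, G4.
Extending up a 2nd: A4 → B4.

B4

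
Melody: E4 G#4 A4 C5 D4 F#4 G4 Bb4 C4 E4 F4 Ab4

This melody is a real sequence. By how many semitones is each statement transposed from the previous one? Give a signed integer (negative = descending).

-2

With a 4-note motive the entries are E4, D4, C4, each down a 2nd from the previous.
E4 to D4 spans -2 semitones.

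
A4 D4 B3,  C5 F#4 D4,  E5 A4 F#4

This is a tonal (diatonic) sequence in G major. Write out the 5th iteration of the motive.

The 3-note cells begin on A4, C5, E5 — each up a 3rd from the last.
Continuing the starts: G5 → B5.
So cell 5 is B5 E5 C5.

B5 E5 C5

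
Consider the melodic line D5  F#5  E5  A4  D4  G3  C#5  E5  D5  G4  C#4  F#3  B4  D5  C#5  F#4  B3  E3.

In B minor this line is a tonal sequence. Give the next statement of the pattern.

A4 C#5 B4 E4 A3 D3

Taking 6-note groups, the heads are D5, C#5, B4: the pattern moves down a 2nd.
So cell 4 is A4 C#5 B4 E4 A3 D3.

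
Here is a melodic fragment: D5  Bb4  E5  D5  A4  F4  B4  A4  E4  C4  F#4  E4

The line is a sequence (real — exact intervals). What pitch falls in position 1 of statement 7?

G#2

Grouping in 4s, the 1st note of each cell is D5, A4, E4.
Carrying that down a 4th forward: B3 → F#3 → C#3 → G#2.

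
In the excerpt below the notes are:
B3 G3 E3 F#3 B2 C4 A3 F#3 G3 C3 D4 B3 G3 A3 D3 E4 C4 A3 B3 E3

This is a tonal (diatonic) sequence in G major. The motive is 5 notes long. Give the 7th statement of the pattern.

The 5-note cells begin on B3, C4, D4, E4 — each up a 2nd from the last.
Carrying on: F#4 → G4 → A4.
So cell 7 is A4 F#4 D4 E4 A3.

A4 F#4 D4 E4 A3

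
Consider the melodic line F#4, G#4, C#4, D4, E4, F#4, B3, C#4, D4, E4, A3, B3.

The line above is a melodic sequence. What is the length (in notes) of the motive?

12 notes total. Splitting into 3 groups of 4:
F#4 G#4 C#4 D4 | E4 F#4 B3 C#4 | D4 E4 A3 B3
Each cell is the previous one down a 2nd — so the unit is 4 notes.

4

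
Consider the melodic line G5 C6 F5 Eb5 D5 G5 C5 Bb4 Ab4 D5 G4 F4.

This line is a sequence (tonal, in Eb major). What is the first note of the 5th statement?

Bb3

Taking 4-note groups, the heads are G5, D5, Ab4: the pattern moves down a 4th.
Continuing: Eb4 → Bb3. Statement 5 starts on Bb3.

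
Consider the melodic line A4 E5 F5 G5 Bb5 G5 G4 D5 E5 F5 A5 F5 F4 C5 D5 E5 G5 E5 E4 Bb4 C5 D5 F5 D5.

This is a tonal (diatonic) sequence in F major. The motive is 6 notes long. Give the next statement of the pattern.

D4 A4 Bb4 C5 E5 C5

Taking 6-note groups, the heads are A4, G4, F4, E4: the pattern moves down a 2nd.
So cell 5 is D4 A4 Bb4 C5 E5 C5.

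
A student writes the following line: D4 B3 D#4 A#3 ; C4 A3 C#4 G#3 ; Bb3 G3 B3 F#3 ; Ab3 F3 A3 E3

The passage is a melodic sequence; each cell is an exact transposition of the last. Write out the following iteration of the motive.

Gb3 Eb3 G3 D3

The 4-note cells begin on D4, C4, Bb3, Ab3 — each down a 2nd from the last.
From Gb3 the exact shape gives Gb3 Eb3 G3 D3.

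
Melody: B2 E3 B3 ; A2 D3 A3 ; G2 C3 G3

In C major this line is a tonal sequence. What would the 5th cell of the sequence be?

Unit = 3 notes; the statements start on B2, A2, G2, moving down a 2nd each time.
Extending down a 2nd: F2 → E2.
From E2 the diatonic shape gives E2 A2 E3.

E2 A2 E3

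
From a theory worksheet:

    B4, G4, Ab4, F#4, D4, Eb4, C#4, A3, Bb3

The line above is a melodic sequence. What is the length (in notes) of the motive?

There are 9 notes; a 3-note unit gives 3 cells:
B4 G4 Ab4 | F#4 D4 Eb4 | C#4 A3 Bb3
That's a consistent down a 4th shift per cell, and no other grouping gives one.

3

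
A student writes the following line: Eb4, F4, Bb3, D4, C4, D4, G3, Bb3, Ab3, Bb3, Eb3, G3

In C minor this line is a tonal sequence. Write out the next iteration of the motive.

Taking 4-note groups, the heads are Eb4, C4, Ab3: the pattern moves down a 3rd.
So cell 4 is F3 G3 C3 Eb3.

F3 G3 C3 Eb3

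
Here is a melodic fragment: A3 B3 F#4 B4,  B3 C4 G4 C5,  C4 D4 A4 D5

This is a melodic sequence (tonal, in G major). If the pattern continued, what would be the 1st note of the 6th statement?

F#4

Grouping in 4s, the 1st note of each cell is A3, B3, C4.
Each moves up a 2nd. Continuing: D4 → E4 → F#4.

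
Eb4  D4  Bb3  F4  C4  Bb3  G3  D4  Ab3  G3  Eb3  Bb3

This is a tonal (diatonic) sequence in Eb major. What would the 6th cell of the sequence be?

The 4-note cells begin on Eb4, C4, Ab3 — each down a 3rd from the last.
Extending down a 3rd: F3 → D3 → Bb2.
Statement 6 starts on Bb2 and keeps the same diatonic contour: Bb2 Ab2 F2 C3.

Bb2 Ab2 F2 C3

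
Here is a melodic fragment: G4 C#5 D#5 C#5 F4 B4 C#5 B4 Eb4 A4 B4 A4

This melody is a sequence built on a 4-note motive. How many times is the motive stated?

3

12 notes in groups of 4 gives 12/4 = 3 statements.
Starts: G4, F4, Eb4 — each down a 2nd.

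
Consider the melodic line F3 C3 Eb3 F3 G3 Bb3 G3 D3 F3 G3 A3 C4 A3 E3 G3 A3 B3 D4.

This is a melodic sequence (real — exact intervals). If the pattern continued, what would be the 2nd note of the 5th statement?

The unit is 6 notes. Position-2 pitches of the 3 shown cells: C3, D3, E3.
Each moves up a 2nd. Continuing: F#3 → G#3.

G#3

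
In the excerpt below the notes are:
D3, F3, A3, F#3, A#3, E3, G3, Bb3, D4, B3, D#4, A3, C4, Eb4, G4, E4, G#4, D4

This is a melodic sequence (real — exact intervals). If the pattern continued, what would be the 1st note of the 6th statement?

Eb5

With 6-note cells, note 1 of each statement runs D3, G3, C4.
Carrying that up a 4th forward: F4 → Bb4 → Eb5.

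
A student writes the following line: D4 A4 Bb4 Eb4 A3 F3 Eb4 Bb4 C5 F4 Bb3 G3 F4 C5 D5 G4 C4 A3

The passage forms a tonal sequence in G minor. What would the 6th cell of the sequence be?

Bb4 F5 G5 C5 F4 D4

Unit = 6 notes; the statements start on D4, Eb4, F4, moving up a 2nd each time.
Extending up a 2nd: G4 → A4 → Bb4.
So cell 6 is Bb4 F5 G5 C5 F4 D4.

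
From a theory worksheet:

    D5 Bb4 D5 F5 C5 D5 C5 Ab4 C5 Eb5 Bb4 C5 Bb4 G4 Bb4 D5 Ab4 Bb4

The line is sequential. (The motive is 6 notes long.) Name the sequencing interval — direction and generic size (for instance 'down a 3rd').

Taking 6-note groups, the heads are D5, C5, Bb4: the pattern moves down a 2nd.
From D5 to C5: down a 2nd.

down a 2nd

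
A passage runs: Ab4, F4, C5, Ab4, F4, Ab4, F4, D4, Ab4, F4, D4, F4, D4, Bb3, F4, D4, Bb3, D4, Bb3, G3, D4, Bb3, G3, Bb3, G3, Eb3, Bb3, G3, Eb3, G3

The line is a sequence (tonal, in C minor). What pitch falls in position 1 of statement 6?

With 6-note cells, note 1 of each statement runs Ab4, F4, D4, Bb3, G3.
One more down a 3rd gives Eb3.

Eb3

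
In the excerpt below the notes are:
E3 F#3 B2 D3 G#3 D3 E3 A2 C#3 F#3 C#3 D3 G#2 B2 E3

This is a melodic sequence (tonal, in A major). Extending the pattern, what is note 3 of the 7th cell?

The unit is 5 notes. Position-3 pitches of the 3 shown cells: B2, A2, G#2.
Extending down a 2nd: F#2 → E2 → D2 → C#2.

C#2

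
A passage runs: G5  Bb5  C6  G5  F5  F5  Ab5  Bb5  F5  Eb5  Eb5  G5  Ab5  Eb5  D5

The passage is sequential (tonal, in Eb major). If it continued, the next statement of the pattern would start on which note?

D5

With a 5-note motive the entries are G5, F5, Eb5, each down a 2nd from the previous.
The next head, down a 2nd from Eb5, is D5.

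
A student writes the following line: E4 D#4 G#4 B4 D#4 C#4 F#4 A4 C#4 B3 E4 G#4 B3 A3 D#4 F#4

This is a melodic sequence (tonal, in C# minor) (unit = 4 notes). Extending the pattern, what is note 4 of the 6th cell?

Grouping in 4s, the 4th note of each cell is B4, A4, G#4, F#4.
Carrying that down a 2nd forward: E4 → D#4.

D#4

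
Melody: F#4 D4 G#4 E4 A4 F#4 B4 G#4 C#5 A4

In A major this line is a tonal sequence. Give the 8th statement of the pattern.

F#5 D5

Taking 2-note groups, the heads are F#4, G#4, A4, B4, C#5: the pattern moves up a 2nd.
Extending up a 2nd: D5 → E5 → F#5.
From F#5 the diatonic shape gives F#5 D5.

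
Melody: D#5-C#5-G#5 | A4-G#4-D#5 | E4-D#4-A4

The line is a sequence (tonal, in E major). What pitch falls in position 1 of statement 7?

With 3-note cells, note 1 of each statement runs D#5, A4, E4.
Extending down a 4th: B3 → F#3 → C#3 → G#2.

G#2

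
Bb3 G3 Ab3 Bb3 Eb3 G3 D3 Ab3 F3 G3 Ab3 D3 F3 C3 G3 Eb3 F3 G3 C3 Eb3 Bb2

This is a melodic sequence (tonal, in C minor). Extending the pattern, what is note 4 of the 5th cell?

Grouping in 7s, the 4th note of each cell is Bb3, Ab3, G3.
Carrying that down a 2nd forward: F3 → Eb3.

Eb3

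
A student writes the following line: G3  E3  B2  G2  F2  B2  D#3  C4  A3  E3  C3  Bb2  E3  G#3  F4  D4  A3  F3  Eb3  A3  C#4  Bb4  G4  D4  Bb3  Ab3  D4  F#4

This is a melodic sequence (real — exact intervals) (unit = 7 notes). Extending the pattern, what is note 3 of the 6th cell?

Grouping in 7s, the 3rd note of each cell is B2, E3, A3, D4.
Each moves up a 4th. Continuing: G4 → C5.

C5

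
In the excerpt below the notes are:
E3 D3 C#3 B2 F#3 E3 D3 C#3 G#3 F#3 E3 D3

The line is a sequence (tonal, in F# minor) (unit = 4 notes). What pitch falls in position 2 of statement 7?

Grouping in 4s, the 2nd note of each cell is D3, E3, F#3.
Extending up a 2nd: G#3 → A3 → B3 → C#4.

C#4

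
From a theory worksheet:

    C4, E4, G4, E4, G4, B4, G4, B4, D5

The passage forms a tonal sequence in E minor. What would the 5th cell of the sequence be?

D5 F#5 A5

Taking 3-note groups, the heads are C4, E4, G4: the pattern moves up a 3rd.
Continuing the starts: B4 → D5.
So cell 5 is D5 F#5 A5.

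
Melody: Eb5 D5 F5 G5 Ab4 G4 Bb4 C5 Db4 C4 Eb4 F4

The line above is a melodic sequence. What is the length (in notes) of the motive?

12 notes total. Splitting into 3 groups of 4:
Eb5 D5 F5 G5 | Ab4 G4 Bb4 C5 | Db4 C4 Eb4 F4
Each cell is the previous one down a 5th — so the unit is 4 notes.

4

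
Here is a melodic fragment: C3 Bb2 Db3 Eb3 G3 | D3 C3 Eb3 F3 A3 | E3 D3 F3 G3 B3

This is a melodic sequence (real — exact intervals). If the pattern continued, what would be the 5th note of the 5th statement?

The unit is 5 notes. Position-5 pitches of the 3 shown cells: G3, A3, B3.
Carrying that up a 2nd forward: C#4 → D#4.

D#4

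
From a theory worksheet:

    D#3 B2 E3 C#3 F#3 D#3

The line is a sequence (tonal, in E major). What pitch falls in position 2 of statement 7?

The unit is 2 notes. Position-2 pitches of the 3 shown cells: B2, C#3, D#3.
Carrying that up a 2nd forward: E3 → F#3 → G#3 → A3.

A3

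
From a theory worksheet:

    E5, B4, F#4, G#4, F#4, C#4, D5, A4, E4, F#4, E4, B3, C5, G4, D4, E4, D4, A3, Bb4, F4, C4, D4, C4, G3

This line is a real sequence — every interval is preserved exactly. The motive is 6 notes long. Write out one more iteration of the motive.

With a 6-note motive the entries are E5, D5, C5, Bb4, each down a 2nd from the previous.
From Ab4 the exact shape gives Ab4 Eb4 Bb3 C4 Bb3 F3.

Ab4 Eb4 Bb3 C4 Bb3 F3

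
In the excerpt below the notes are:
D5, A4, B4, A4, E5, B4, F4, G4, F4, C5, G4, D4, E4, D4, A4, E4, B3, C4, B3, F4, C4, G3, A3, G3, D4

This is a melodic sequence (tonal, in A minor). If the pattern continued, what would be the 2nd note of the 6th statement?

E3

With 5-note cells, note 2 of each statement runs A4, F4, D4, B3, G3.
One more down a 3rd gives E3.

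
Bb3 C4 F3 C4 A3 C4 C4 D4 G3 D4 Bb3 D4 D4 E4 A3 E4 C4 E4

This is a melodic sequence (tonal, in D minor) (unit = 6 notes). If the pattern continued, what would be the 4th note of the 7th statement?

With 6-note cells, note 4 of each statement runs C4, D4, E4.
Each moves up a 2nd. Continuing: F4 → G4 → A4 → Bb4.

Bb4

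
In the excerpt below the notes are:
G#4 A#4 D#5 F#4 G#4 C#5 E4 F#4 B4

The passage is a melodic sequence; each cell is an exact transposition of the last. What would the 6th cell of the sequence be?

Bb3 C4 F4

Taking 3-note groups, the heads are G#4, F#4, E4: the pattern moves down a 2nd.
Continuing the starts: D4 → C4 → Bb3.
From Bb3 the exact shape gives Bb3 C4 F4.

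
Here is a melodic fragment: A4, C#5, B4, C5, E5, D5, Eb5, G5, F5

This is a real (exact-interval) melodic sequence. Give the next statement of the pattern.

With a 3-note motive the entries are A4, C5, Eb5, each up a 3rd from the previous.
So cell 4 is Gb5 Bb5 Ab5.

Gb5 Bb5 Ab5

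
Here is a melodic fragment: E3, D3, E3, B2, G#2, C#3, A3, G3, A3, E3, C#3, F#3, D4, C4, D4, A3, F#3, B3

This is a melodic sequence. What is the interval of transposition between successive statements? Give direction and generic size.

Unit = 6 notes; the statements start on E3, A3, D4, moving up a 4th each time.
From E3 to A3: up a 4th.

up a 4th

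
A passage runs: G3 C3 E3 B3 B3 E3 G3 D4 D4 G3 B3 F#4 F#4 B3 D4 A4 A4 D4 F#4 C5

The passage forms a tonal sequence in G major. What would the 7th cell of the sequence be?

E5 A4 C5 G5

Unit = 4 notes; the statements start on G3, B3, D4, F#4, A4, moving up a 3rd each time.
Carrying on: C5 → E5.
So cell 7 is E5 A4 C5 G5.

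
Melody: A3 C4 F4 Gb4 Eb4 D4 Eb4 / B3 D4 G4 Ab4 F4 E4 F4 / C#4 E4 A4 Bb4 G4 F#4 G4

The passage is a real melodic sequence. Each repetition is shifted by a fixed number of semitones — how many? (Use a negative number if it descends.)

With a 7-note motive the entries are A3, B3, C#4, each up a 2nd from the previous.
A3→B3 is 59 − 57 = 2 semitones.

2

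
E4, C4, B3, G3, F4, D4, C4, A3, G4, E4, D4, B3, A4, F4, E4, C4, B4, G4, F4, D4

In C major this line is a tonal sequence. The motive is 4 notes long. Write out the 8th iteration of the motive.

E5 C5 B4 G4

Unit = 4 notes; the statements start on E4, F4, G4, A4, B4, moving up a 2nd each time.
Extending up a 2nd: C5 → D5 → E5.
So cell 8 is E5 C5 B4 G4.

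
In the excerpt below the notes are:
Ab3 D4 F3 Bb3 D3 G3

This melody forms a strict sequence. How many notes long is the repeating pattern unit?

Try groups of 2 (3 cells in 6 notes):
Ab3 D4 | F3 Bb3 | D3 G3
Every group is a transposition down a 3rd of the one before; no shorter unit works.

2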